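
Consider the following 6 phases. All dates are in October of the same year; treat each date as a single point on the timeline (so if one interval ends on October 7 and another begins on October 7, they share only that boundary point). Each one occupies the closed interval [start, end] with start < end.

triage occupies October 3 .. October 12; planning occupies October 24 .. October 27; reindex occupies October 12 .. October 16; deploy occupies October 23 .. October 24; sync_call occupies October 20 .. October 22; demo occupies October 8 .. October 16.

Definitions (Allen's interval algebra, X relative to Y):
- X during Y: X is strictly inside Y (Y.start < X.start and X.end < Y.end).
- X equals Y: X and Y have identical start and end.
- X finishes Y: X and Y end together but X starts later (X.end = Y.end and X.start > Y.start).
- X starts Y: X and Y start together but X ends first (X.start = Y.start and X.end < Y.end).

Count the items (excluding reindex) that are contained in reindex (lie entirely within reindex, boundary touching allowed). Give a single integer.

Target reindex = [October 12, October 16].
demo [October 8, October 16] → finished-by → no.
deploy [October 23, October 24] → after → no.
planning [October 24, October 27] → after → no.
sync_call [October 20, October 22] → after → no.
triage [October 3, October 12] → meets → no.
Total: 0.

0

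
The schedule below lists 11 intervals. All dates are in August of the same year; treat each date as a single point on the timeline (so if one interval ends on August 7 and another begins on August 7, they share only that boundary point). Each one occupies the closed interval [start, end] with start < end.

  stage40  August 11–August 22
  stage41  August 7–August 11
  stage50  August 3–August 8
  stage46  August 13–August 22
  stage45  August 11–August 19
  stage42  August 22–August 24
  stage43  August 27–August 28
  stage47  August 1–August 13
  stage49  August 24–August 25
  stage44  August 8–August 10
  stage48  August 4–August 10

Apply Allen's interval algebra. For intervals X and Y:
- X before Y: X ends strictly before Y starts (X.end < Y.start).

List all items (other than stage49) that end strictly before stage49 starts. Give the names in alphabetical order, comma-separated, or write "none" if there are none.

stage40, stage41, stage44, stage45, stage46, stage47, stage48, stage50

Target stage49 = [August 24, August 25].
stage40 [August 11, August 22] → before → yes.
stage41 [August 7, August 11] → before → yes.
stage42 [August 22, August 24] → meets → no.
stage43 [August 27, August 28] → after → no.
stage44 [August 8, August 10] → before → yes.
stage45 [August 11, August 19] → before → yes.
stage46 [August 13, August 22] → before → yes.
stage47 [August 1, August 13] → before → yes.
stage48 [August 4, August 10] → before → yes.
stage50 [August 3, August 8] → before → yes.
Result: stage40, stage41, stage44, stage45, stage46, stage47, stage48, stage50.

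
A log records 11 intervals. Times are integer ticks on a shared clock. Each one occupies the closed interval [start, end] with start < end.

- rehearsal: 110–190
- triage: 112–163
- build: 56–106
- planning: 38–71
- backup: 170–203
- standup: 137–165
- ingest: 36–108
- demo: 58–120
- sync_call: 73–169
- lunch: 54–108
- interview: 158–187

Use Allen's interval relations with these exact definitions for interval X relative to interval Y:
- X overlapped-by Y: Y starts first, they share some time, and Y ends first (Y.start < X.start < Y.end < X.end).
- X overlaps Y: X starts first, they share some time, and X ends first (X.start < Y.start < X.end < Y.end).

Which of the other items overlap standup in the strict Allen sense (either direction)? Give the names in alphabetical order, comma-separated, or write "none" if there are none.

Target standup = [137, 165].
backup [170, 203] → after → no.
build [56, 106] → before → no.
demo [58, 120] → before → no.
ingest [36, 108] → before → no.
interview [158, 187] → overlapped-by → yes.
lunch [54, 108] → before → no.
planning [38, 71] → before → no.
rehearsal [110, 190] → contains → no.
sync_call [73, 169] → contains → no.
triage [112, 163] → overlaps → yes.
Result: interview, triage.

interview, triage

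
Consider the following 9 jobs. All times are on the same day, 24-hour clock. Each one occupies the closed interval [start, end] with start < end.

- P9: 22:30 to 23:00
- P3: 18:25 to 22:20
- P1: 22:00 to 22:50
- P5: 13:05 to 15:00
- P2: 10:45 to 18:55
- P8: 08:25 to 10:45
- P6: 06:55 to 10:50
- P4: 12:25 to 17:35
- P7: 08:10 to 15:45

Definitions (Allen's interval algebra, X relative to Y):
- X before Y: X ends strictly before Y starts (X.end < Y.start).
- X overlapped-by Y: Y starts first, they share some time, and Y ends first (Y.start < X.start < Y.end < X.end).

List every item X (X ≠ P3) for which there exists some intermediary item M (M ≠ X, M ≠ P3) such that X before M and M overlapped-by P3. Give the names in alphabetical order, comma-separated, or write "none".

Target P3 = [18:25, 22:20].
Intermediaries M with M overlapped-by P3: P1.
Via P1 — items with X before P1: P2, P4, P5, P6, P7, P8.
Union: P2, P4, P5, P6, P7, P8.

P2, P4, P5, P6, P7, P8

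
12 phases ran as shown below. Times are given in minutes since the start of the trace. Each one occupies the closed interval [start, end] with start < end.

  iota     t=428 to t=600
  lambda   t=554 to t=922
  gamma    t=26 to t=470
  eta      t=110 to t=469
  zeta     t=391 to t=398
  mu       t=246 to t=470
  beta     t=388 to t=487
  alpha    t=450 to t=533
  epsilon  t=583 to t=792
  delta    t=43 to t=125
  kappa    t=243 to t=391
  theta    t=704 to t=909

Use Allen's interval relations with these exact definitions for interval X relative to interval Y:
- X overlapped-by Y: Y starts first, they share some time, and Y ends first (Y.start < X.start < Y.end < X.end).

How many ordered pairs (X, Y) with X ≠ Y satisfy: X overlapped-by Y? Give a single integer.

18

Checking all 132 ordered pairs for relation 'overlapped-by'; matching pairs in alphabetical order:
(alpha, beta): alpha overlapped-by beta ✓
(alpha, eta): alpha overlapped-by eta ✓
(alpha, gamma): alpha overlapped-by gamma ✓
(alpha, mu): alpha overlapped-by mu ✓
(beta, eta): beta overlapped-by eta ✓
(beta, gamma): beta overlapped-by gamma ✓
(beta, kappa): beta overlapped-by kappa ✓
(beta, mu): beta overlapped-by mu ✓
(epsilon, iota): epsilon overlapped-by iota ✓
(eta, delta): eta overlapped-by delta ✓
(iota, beta): iota overlapped-by beta ✓
(iota, eta): iota overlapped-by eta ✓
(iota, gamma): iota overlapped-by gamma ✓
(iota, mu): iota overlapped-by mu ✓
(lambda, iota): lambda overlapped-by iota ✓
(mu, eta): mu overlapped-by eta ✓
(mu, kappa): mu overlapped-by kappa ✓
(theta, epsilon): theta overlapped-by epsilon ✓
Count: 18.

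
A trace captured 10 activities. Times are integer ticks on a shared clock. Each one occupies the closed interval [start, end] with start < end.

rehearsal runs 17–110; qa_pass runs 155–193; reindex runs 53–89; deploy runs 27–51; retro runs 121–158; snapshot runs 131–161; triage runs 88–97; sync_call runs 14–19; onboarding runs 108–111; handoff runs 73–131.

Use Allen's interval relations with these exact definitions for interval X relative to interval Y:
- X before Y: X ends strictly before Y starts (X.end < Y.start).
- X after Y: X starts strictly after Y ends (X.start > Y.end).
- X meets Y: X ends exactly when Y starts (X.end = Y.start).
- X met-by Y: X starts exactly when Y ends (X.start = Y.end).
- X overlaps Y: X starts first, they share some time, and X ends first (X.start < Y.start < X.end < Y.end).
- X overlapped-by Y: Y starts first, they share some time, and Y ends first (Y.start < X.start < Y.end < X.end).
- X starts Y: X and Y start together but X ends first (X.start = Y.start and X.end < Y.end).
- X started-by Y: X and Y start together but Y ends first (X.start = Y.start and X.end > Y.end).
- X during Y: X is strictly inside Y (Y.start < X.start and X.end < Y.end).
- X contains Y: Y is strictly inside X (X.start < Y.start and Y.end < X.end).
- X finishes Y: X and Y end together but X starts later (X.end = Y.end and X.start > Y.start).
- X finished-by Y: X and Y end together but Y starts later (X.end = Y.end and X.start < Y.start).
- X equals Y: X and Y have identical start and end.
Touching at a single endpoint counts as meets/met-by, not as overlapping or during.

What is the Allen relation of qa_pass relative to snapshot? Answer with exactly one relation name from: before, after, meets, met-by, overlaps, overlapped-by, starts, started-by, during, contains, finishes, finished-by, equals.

overlapped-by

qa_pass = [155, 193]; snapshot = [131, 161].
Compare endpoints: qa_pass.start > snapshot.start, qa_pass.start < snapshot.end, qa_pass.end > snapshot.start, qa_pass.end > snapshot.end.
That pattern is 'overlapped-by'.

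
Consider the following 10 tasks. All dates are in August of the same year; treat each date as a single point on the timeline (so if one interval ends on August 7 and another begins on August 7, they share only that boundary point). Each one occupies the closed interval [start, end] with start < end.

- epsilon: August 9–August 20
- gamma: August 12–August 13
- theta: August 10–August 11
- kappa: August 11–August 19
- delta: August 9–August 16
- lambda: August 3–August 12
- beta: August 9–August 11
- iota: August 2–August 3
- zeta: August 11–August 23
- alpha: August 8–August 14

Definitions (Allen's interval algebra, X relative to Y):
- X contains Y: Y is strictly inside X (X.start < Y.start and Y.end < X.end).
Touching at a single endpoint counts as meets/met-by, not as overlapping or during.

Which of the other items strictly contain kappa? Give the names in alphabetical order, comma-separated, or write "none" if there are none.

Target kappa = [August 11, August 19].
alpha [August 8, August 14] → overlaps → no.
beta [August 9, August 11] → meets → no.
delta [August 9, August 16] → overlaps → no.
epsilon [August 9, August 20] → contains → yes.
gamma [August 12, August 13] → during → no.
iota [August 2, August 3] → before → no.
lambda [August 3, August 12] → overlaps → no.
theta [August 10, August 11] → meets → no.
zeta [August 11, August 23] → started-by → no.
Result: epsilon.

epsilon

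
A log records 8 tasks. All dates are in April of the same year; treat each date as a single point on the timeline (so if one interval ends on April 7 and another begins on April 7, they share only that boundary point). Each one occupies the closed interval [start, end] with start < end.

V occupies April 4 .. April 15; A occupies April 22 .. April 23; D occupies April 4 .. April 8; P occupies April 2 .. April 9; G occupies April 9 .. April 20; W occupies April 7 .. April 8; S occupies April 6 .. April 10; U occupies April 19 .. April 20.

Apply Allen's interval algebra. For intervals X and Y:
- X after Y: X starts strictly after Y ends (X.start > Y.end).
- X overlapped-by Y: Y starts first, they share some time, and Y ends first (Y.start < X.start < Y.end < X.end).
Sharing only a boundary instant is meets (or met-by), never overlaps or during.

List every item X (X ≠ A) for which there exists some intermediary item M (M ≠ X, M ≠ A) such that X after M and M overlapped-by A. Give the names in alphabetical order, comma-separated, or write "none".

none

Target A = [April 22, April 23].
Intermediaries M with M overlapped-by A: none.
Union: none.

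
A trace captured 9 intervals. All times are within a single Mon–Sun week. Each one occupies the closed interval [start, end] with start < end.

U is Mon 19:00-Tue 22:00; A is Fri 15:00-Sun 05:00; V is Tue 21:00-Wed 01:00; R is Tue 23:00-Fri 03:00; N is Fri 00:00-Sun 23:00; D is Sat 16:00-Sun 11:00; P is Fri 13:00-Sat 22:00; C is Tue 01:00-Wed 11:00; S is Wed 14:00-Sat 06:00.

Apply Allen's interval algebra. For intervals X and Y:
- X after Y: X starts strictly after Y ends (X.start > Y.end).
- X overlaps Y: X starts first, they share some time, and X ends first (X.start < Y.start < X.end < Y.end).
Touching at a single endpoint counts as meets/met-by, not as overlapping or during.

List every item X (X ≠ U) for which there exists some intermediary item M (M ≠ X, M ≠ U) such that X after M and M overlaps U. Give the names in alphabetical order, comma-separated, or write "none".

Target U = [Mon 19:00, Tue 22:00].
Intermediaries M with M overlaps U: none.
Union: none.

none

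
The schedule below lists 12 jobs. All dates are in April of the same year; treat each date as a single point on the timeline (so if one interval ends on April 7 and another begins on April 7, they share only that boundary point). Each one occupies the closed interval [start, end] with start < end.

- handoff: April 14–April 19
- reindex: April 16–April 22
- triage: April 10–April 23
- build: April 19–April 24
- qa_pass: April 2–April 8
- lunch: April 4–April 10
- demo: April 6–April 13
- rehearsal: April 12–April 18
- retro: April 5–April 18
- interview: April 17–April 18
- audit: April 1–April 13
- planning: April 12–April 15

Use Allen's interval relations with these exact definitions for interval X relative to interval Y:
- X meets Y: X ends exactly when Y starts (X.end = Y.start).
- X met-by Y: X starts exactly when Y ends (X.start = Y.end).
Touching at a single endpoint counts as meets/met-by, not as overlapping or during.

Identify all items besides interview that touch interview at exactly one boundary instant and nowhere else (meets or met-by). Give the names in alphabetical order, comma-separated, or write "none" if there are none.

none

Target interview = [April 17, April 18].
audit [April 1, April 13] → before → no.
build [April 19, April 24] → after → no.
demo [April 6, April 13] → before → no.
handoff [April 14, April 19] → contains → no.
lunch [April 4, April 10] → before → no.
planning [April 12, April 15] → before → no.
qa_pass [April 2, April 8] → before → no.
rehearsal [April 12, April 18] → finished-by → no.
reindex [April 16, April 22] → contains → no.
retro [April 5, April 18] → finished-by → no.
triage [April 10, April 23] → contains → no.
Result: none.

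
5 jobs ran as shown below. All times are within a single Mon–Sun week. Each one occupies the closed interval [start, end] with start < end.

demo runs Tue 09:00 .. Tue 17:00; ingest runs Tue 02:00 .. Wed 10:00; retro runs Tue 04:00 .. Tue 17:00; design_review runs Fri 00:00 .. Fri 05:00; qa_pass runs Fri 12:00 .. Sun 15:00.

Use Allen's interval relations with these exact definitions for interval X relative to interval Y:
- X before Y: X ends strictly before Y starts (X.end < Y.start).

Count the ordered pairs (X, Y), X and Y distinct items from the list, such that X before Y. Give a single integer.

7

Checking all 20 ordered pairs for relation 'before'; matching pairs in alphabetical order:
(demo, design_review): demo before design_review ✓
(demo, qa_pass): demo before qa_pass ✓
(design_review, qa_pass): design_review before qa_pass ✓
(ingest, design_review): ingest before design_review ✓
(ingest, qa_pass): ingest before qa_pass ✓
(retro, design_review): retro before design_review ✓
(retro, qa_pass): retro before qa_pass ✓
Count: 7.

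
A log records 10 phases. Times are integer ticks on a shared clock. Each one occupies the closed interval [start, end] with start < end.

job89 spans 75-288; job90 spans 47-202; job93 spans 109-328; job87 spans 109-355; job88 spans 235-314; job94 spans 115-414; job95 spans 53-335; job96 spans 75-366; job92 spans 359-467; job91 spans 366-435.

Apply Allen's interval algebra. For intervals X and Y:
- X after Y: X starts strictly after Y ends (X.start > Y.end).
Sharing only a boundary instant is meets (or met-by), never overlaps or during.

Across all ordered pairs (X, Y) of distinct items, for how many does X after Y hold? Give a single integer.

Checking all 90 ordered pairs for relation 'after'; matching pairs in alphabetical order:
(job88, job90): job88 after job90 ✓
(job91, job87): job91 after job87 ✓
(job91, job88): job91 after job88 ✓
(job91, job89): job91 after job89 ✓
(job91, job90): job91 after job90 ✓
(job91, job93): job91 after job93 ✓
(job91, job95): job91 after job95 ✓
(job92, job87): job92 after job87 ✓
(job92, job88): job92 after job88 ✓
(job92, job89): job92 after job89 ✓
(job92, job90): job92 after job90 ✓
(job92, job93): job92 after job93 ✓
(job92, job95): job92 after job95 ✓
Count: 13.

13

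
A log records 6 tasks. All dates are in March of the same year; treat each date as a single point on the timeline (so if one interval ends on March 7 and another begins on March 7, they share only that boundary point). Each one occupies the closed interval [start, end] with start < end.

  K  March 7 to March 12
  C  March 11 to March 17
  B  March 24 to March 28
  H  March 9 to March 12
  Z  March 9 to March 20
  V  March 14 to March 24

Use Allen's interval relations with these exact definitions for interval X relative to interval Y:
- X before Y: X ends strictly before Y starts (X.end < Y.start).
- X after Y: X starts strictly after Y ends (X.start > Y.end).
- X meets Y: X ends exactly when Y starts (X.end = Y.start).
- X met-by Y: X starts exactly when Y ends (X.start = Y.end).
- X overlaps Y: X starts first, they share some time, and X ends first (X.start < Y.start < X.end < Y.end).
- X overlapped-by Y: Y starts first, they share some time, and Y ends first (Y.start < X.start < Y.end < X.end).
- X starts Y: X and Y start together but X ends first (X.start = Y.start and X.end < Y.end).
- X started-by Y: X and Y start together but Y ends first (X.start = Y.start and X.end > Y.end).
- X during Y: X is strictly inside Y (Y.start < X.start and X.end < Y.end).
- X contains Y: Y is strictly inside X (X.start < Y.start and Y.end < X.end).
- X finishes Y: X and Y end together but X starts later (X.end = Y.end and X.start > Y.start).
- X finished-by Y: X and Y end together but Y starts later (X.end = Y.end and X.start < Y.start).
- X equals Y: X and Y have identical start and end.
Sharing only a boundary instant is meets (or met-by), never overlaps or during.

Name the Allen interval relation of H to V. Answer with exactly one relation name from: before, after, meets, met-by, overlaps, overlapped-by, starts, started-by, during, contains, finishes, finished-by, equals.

H = [March 9, March 12]; V = [March 14, March 24].
Compare endpoints: H.start < V.start, H.start < V.end, H.end < V.start, H.end < V.end.
That pattern is 'before'.

before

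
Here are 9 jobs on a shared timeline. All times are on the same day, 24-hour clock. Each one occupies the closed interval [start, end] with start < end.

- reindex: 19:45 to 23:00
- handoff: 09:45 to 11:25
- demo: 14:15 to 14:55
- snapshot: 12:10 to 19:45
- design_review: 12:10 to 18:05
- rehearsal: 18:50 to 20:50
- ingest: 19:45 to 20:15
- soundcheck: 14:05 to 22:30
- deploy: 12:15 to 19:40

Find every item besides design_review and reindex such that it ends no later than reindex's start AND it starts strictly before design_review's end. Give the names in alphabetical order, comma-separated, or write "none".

Conditions: its end is no later than reindex's start (X.end <= 19:45) AND its start is strictly before design_review's end (X.start < 18:05).
demo: end 14:55 <= 19:45? ✓; start 14:15 < 18:05? ✓ → yes.
deploy: end 19:40 <= 19:45? ✓; start 12:15 < 18:05? ✓ → yes.
handoff: end 11:25 <= 19:45? ✓; start 09:45 < 18:05? ✓ → yes.
ingest: end 20:15 <= 19:45? ✗; start 19:45 < 18:05? ✗ → no.
rehearsal: end 20:50 <= 19:45? ✗; start 18:50 < 18:05? ✗ → no.
snapshot: end 19:45 <= 19:45? ✓; start 12:10 < 18:05? ✓ → yes.
soundcheck: end 22:30 <= 19:45? ✗; start 14:05 < 18:05? ✓ → no.
Result: demo, deploy, handoff, snapshot.

demo, deploy, handoff, snapshot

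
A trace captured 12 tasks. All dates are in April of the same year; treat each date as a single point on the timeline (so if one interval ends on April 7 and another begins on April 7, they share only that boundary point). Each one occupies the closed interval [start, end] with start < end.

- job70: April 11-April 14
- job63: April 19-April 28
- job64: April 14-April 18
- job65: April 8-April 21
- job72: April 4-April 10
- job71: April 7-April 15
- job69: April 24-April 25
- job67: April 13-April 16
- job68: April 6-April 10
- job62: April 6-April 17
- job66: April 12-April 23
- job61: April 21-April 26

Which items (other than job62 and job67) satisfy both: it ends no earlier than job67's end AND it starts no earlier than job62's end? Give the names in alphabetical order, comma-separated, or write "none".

Conditions: its end is no earlier than job67's end (X.end >= April 16) AND its start is no earlier than job62's end (X.start >= April 17).
job61: end April 26 >= April 16? ✓; start April 21 >= April 17? ✓ → yes.
job63: end April 28 >= April 16? ✓; start April 19 >= April 17? ✓ → yes.
job64: end April 18 >= April 16? ✓; start April 14 >= April 17? ✗ → no.
job65: end April 21 >= April 16? ✓; start April 8 >= April 17? ✗ → no.
job66: end April 23 >= April 16? ✓; start April 12 >= April 17? ✗ → no.
job68: end April 10 >= April 16? ✗; start April 6 >= April 17? ✗ → no.
job69: end April 25 >= April 16? ✓; start April 24 >= April 17? ✓ → yes.
job70: end April 14 >= April 16? ✗; start April 11 >= April 17? ✗ → no.
job71: end April 15 >= April 16? ✗; start April 7 >= April 17? ✗ → no.
job72: end April 10 >= April 16? ✗; start April 4 >= April 17? ✗ → no.
Result: job61, job63, job69.

job61, job63, job69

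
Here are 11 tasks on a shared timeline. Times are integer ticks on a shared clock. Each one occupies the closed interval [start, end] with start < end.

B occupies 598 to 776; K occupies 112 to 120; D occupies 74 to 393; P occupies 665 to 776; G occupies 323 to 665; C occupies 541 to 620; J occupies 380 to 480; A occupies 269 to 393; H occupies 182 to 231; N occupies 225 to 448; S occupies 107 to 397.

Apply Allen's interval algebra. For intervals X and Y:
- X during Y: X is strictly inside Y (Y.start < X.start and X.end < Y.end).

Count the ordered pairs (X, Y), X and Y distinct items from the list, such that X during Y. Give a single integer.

8

Checking all 110 ordered pairs for relation 'during'; matching pairs in alphabetical order:
(A, N): A during N ✓
(A, S): A during S ✓
(C, G): C during G ✓
(H, D): H during D ✓
(H, S): H during S ✓
(J, G): J during G ✓
(K, D): K during D ✓
(K, S): K during S ✓
Count: 8.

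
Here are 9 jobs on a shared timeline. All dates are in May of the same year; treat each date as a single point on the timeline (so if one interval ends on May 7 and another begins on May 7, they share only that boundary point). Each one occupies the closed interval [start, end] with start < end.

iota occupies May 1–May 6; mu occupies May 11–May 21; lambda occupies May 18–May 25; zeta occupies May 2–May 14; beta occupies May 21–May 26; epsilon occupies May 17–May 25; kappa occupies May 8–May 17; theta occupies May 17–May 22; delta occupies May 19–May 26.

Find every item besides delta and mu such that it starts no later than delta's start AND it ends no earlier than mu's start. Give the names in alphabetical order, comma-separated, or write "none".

Conditions: its start is no later than delta's start (X.start <= May 19) AND its end is no earlier than mu's start (X.end >= May 11).
beta: start May 21 <= May 19? ✗; end May 26 >= May 11? ✓ → no.
epsilon: start May 17 <= May 19? ✓; end May 25 >= May 11? ✓ → yes.
iota: start May 1 <= May 19? ✓; end May 6 >= May 11? ✗ → no.
kappa: start May 8 <= May 19? ✓; end May 17 >= May 11? ✓ → yes.
lambda: start May 18 <= May 19? ✓; end May 25 >= May 11? ✓ → yes.
theta: start May 17 <= May 19? ✓; end May 22 >= May 11? ✓ → yes.
zeta: start May 2 <= May 19? ✓; end May 14 >= May 11? ✓ → yes.
Result: epsilon, kappa, lambda, theta, zeta.

epsilon, kappa, lambda, theta, zeta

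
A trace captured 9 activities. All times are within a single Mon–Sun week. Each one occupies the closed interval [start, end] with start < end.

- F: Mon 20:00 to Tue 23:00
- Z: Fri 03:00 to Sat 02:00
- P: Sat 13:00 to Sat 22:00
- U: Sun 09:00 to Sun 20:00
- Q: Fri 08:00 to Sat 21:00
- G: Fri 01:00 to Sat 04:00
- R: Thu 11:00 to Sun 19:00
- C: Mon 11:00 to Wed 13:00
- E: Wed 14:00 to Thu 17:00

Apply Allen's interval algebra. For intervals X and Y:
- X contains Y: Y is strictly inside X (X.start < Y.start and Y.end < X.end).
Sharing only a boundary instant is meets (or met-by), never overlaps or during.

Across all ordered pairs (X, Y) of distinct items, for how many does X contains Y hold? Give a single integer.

6

Checking all 72 ordered pairs for relation 'contains'; matching pairs in alphabetical order:
(C, F): C contains F ✓
(G, Z): G contains Z ✓
(R, G): R contains G ✓
(R, P): R contains P ✓
(R, Q): R contains Q ✓
(R, Z): R contains Z ✓
Count: 6.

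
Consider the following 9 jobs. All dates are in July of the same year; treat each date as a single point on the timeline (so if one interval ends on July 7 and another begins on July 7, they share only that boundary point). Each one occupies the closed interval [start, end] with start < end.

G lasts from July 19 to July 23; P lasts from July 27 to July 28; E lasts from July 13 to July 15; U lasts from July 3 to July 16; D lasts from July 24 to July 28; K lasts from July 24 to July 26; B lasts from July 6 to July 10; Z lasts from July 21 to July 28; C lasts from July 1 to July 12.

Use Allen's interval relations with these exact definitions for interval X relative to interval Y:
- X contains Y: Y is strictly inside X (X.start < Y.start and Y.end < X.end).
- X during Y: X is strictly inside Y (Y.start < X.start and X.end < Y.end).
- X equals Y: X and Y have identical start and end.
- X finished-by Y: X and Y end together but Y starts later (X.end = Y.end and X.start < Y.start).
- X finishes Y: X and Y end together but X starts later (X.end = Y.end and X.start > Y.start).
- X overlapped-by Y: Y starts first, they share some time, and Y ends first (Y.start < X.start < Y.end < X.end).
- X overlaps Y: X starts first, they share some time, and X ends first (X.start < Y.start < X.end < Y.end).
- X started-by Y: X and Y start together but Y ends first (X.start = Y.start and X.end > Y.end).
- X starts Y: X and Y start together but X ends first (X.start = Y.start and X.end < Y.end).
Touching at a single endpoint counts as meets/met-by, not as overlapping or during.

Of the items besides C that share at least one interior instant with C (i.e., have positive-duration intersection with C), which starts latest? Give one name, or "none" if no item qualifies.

Target C = [July 1, July 12].
B [July 6, July 10] → during → candidate.
D [July 24, July 28] → after → excluded.
E [July 13, July 15] → after → excluded.
G [July 19, July 23] → after → excluded.
K [July 24, July 26] → after → excluded.
P [July 27, July 28] → after → excluded.
U [July 3, July 16] → overlapped-by → candidate.
Z [July 21, July 28] → after → excluded.
Among candidates, latest start is July 6 → B.

B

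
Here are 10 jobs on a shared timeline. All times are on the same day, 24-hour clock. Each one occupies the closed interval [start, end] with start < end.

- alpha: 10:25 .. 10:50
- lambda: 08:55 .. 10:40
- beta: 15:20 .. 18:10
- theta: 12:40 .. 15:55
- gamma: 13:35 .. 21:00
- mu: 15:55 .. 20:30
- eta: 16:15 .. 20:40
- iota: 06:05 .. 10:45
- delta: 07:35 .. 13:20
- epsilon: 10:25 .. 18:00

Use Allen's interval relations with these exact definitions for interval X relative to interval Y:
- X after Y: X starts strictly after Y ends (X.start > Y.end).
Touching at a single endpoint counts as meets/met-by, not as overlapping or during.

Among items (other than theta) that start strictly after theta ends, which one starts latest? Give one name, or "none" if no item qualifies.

Target theta = [12:40, 15:55].
alpha [10:25, 10:50] → before → excluded.
beta [15:20, 18:10] → overlapped-by → excluded.
delta [07:35, 13:20] → overlaps → excluded.
epsilon [10:25, 18:00] → contains → excluded.
eta [16:15, 20:40] → after → candidate.
gamma [13:35, 21:00] → overlapped-by → excluded.
iota [06:05, 10:45] → before → excluded.
lambda [08:55, 10:40] → before → excluded.
mu [15:55, 20:30] → met-by → excluded.
Among candidates, latest start is 16:15 → eta.

eta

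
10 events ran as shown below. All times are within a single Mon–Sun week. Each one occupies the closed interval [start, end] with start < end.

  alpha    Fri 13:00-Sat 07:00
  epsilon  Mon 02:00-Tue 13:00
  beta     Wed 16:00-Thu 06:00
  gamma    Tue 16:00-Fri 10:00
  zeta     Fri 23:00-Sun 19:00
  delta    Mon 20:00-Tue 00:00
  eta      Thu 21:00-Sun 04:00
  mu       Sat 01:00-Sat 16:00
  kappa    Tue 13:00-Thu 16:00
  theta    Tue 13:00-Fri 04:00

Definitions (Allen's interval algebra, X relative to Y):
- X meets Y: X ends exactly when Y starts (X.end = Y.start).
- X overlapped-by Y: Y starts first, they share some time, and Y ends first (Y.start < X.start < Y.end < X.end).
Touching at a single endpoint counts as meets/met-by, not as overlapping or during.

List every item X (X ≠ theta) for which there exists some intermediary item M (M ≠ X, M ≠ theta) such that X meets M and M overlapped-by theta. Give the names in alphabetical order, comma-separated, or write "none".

none

Target theta = [Tue 13:00, Fri 04:00].
Intermediaries M with M overlapped-by theta: eta, gamma.
Via eta — items with X meets eta: none.
Via gamma — items with X meets gamma: none.
Union: none.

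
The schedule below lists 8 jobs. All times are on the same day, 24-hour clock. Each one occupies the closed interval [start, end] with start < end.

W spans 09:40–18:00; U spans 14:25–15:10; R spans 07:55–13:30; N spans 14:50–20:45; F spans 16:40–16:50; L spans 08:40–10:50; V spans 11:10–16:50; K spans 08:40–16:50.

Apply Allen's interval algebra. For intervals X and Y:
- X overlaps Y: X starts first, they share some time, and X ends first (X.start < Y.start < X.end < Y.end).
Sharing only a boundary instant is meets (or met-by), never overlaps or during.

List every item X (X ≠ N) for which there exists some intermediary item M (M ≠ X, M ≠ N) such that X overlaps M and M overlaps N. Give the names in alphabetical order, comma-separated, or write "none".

K, L, R

Target N = [14:50, 20:45].
Intermediaries M with M overlaps N: K, U, V, W.
Via K — items with X overlaps K: R.
Via U — items with X overlaps U: none.
Via V — items with X overlaps V: R.
Via W — items with X overlaps W: K, L, R.
Union: K, L, R.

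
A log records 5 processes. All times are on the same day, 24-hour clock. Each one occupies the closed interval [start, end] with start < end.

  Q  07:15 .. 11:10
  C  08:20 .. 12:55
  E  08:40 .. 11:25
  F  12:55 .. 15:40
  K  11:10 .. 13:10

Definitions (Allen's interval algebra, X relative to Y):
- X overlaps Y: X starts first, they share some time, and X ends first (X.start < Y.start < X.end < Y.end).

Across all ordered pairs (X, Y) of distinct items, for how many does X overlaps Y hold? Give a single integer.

Checking all 20 ordered pairs for relation 'overlaps'; matching pairs in alphabetical order:
(C, K): C overlaps K ✓
(E, K): E overlaps K ✓
(K, F): K overlaps F ✓
(Q, C): Q overlaps C ✓
(Q, E): Q overlaps E ✓
Count: 5.

5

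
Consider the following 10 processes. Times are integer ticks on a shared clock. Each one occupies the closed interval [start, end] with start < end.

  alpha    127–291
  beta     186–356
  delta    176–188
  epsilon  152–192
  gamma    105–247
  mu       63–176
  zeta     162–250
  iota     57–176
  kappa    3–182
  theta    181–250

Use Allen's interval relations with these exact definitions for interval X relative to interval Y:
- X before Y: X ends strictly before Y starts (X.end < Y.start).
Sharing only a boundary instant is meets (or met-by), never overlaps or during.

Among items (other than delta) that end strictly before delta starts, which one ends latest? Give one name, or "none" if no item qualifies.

Target delta = [176, 188].
alpha [127, 291] → contains → excluded.
beta [186, 356] → overlapped-by → excluded.
epsilon [152, 192] → contains → excluded.
gamma [105, 247] → contains → excluded.
iota [57, 176] → meets → excluded.
kappa [3, 182] → overlaps → excluded.
mu [63, 176] → meets → excluded.
theta [181, 250] → overlapped-by → excluded.
zeta [162, 250] → contains → excluded.
No candidates → none.

none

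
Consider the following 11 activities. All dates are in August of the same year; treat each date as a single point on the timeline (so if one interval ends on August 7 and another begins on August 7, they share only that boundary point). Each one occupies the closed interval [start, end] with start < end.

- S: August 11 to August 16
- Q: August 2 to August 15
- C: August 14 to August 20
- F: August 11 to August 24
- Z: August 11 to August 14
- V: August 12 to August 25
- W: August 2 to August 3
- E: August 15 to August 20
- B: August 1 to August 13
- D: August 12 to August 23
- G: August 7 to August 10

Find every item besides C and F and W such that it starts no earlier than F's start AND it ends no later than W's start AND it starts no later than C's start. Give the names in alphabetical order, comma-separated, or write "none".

Conditions: its start is no earlier than F's start (X.start >= August 11) AND its end is no later than W's start (X.end <= August 2) AND its start is no later than C's start (X.start <= August 14).
B: start August 1 >= August 11? ✗; end August 13 <= August 2? ✗; start August 1 <= August 14? ✓ → no.
D: start August 12 >= August 11? ✓; end August 23 <= August 2? ✗; start August 12 <= August 14? ✓ → no.
E: start August 15 >= August 11? ✓; end August 20 <= August 2? ✗; start August 15 <= August 14? ✗ → no.
G: start August 7 >= August 11? ✗; end August 10 <= August 2? ✗; start August 7 <= August 14? ✓ → no.
Q: start August 2 >= August 11? ✗; end August 15 <= August 2? ✗; start August 2 <= August 14? ✓ → no.
S: start August 11 >= August 11? ✓; end August 16 <= August 2? ✗; start August 11 <= August 14? ✓ → no.
V: start August 12 >= August 11? ✓; end August 25 <= August 2? ✗; start August 12 <= August 14? ✓ → no.
Z: start August 11 >= August 11? ✓; end August 14 <= August 2? ✗; start August 11 <= August 14? ✓ → no.
Result: none.

none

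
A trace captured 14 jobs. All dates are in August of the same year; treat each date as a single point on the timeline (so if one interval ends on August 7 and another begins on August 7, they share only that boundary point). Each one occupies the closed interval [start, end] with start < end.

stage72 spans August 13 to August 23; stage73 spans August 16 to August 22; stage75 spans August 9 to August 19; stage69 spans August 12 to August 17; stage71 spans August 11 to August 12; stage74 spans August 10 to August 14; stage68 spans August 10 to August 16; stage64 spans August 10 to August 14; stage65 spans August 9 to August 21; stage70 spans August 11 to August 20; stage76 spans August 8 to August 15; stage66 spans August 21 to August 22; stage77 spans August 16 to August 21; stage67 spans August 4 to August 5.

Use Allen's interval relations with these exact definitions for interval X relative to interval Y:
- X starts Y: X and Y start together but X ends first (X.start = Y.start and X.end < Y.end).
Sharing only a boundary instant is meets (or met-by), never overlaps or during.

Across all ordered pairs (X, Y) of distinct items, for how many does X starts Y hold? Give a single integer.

Checking all 182 ordered pairs for relation 'starts'; matching pairs in alphabetical order:
(stage64, stage68): stage64 starts stage68 ✓
(stage71, stage70): stage71 starts stage70 ✓
(stage74, stage68): stage74 starts stage68 ✓
(stage75, stage65): stage75 starts stage65 ✓
(stage77, stage73): stage77 starts stage73 ✓
Count: 5.

5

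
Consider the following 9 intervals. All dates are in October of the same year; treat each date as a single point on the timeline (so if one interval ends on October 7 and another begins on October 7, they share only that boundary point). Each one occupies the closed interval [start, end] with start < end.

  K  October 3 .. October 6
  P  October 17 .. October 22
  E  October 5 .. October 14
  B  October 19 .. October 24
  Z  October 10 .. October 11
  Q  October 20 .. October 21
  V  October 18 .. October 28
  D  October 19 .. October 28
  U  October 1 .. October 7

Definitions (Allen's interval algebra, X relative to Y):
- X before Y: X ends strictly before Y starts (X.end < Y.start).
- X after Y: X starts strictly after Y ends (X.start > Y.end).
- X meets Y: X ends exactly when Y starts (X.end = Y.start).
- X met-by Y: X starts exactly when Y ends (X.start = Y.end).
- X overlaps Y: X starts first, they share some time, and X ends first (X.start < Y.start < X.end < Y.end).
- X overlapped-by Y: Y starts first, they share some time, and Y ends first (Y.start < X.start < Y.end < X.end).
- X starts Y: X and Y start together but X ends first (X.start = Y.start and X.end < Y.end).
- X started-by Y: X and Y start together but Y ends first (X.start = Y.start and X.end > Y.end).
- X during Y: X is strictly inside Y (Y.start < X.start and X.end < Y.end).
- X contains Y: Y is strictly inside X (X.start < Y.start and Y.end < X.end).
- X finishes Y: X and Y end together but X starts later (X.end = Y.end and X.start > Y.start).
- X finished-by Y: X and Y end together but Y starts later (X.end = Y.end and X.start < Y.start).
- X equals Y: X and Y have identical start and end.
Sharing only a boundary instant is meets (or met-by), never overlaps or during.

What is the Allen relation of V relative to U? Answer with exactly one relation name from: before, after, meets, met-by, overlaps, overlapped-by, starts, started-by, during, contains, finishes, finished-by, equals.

after

V = [October 18, October 28]; U = [October 1, October 7].
Compare endpoints: V.start > U.start, V.start > U.end, V.end > U.start, V.end > U.end.
That pattern is 'after'.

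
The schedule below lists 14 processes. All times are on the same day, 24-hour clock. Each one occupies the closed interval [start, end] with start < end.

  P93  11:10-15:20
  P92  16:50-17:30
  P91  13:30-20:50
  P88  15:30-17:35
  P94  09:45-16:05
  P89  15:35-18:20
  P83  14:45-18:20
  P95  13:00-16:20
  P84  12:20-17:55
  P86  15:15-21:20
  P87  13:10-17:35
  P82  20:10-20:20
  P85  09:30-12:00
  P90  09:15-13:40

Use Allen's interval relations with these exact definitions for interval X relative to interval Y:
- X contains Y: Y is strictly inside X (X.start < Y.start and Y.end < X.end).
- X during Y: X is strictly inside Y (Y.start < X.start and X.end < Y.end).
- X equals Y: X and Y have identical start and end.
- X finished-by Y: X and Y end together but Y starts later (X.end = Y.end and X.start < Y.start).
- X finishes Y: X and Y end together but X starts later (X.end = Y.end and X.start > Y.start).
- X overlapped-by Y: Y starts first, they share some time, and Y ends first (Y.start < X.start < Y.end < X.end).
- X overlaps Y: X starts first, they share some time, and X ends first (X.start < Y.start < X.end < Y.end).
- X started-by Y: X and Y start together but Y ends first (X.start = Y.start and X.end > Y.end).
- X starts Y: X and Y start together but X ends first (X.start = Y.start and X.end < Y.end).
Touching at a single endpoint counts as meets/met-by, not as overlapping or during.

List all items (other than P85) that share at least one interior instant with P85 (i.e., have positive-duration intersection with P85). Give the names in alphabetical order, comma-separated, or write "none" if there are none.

P90, P93, P94

Target P85 = [09:30, 12:00].
P82 [20:10, 20:20] → after → no.
P83 [14:45, 18:20] → after → no.
P84 [12:20, 17:55] → after → no.
P86 [15:15, 21:20] → after → no.
P87 [13:10, 17:35] → after → no.
P88 [15:30, 17:35] → after → no.
P89 [15:35, 18:20] → after → no.
P90 [09:15, 13:40] → contains → yes.
P91 [13:30, 20:50] → after → no.
P92 [16:50, 17:30] → after → no.
P93 [11:10, 15:20] → overlapped-by → yes.
P94 [09:45, 16:05] → overlapped-by → yes.
P95 [13:00, 16:20] → after → no.
Result: P90, P93, P94.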